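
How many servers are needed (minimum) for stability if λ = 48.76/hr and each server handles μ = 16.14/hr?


Stability requires cμ > λ ⇔ c > λ/μ.
λ/μ = 48.76/16.14 = 3.0211
Minimum integer c = ⌊3.0211⌋ + 1 = 4
Check: 4·16.14 = 64.56 > 48.76, while 3·16.14 = 48.42 ≤ 48.76

Final: 4 servers


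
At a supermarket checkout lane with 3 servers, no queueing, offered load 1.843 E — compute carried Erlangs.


B(3,1.843) = 0.186822 (Erlang-B)
Carried load = a(1 − B) = 1.843·(1 − 0.186822) = 1.843·0.813178 = 1.4987 E

Final: 1.4987 Erlangs


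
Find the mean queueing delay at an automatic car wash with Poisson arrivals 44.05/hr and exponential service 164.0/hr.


ρ = 44.05/164.0 = 0.2686
Wq = ρ/(μ−λ) = 0.2686/(164.0 − 44.05) = 0.2686/119.95 = 0.002239 hr

Final: 0.002239 hr


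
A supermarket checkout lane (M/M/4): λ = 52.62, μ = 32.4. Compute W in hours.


a = 1.6241; ρ = 0.4060; P₀ = 0.194369
Lq = P₀·a^c·ρ/(c!(1−ρ)²) = 0.06484
Wq = Lq/λ = 0.06484/52.62 = 0.001232 hr
W = Wq + 1/μ = 0.001232 + 0.03086 = 0.03210 hr

Final: 0.03210 hr


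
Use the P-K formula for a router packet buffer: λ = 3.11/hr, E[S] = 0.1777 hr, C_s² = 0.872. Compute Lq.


ρ = λ·E[S] = 3.11·0.1777 = 0.5526
Lq = ρ²(1+C_s²)/(2(1−ρ)) = 0.3054·(1+0.872)/(2·0.4474)
= 0.3054·1.8720/0.8947 = 0.63903

Final: 0.63903


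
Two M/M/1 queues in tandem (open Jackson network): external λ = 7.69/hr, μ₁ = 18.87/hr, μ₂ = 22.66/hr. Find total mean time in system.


Each node sees arrival rate λ = 7.69/hr (tandem ⇒ throughput preserved).
W₁ = 1/(μ₁−λ) = 1/(18.87−7.69) = 0.08945 hr
W₂ = 1/(μ₂−λ) = 1/(22.66−7.69) = 0.06680 hr
W_total = W₁ + W₂ = 0.08945 + 0.06680 = 0.15625 hr

Final: 0.15625 hr


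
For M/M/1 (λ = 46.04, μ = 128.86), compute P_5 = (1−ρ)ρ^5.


ρ = 46.04/128.86 = 0.3573
P_n = (1−ρ)·ρ^n = (1 − 0.3573)·0.3573^5 = 0.6427·0.005822 = 0.003742

Final: 0.003742


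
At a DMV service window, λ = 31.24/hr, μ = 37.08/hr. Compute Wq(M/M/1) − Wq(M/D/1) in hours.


ρ = 31.24/37.08 = 0.8425
Wq(M/M/1) = ρ/(μ−λ) = 0.8425/5.84 = 0.14426 hr
Wq(M/D/1) = ρ/(2(μ−λ)) = 0.07213 hr
Savings = 0.14426 − 0.07213 = 0.07213 hr

Final: 0.07213 hr


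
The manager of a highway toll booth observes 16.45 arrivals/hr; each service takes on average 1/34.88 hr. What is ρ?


ρ = λ/μ = 16.45/34.88 = 0.4716

Final: 0.4716


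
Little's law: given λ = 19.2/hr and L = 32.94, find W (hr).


W = L/λ = 32.94/19.2 = 1.7156 hr

Final: 1.7156 hr


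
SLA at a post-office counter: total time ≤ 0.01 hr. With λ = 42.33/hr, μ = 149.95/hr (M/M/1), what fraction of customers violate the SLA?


W ~ Exponential(μ−λ) for M/M/1.
μ − λ = 149.95 − 42.33 = 107.6200
P(W > t) = e^{−(μ−λ)t} = e^{−1.0762} = 0.340888

Final: 0.340888


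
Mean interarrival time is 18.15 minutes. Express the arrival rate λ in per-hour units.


λ = 1/(interarrival time) in consistent units.
1 hour = 60 min, so λ = 60/18.15 = 3.3058 per hour

Final: 3.3058 /hr


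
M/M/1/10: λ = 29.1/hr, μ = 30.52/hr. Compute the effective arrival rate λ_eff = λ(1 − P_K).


ρ = 0.9535; P_K = (1−ρ)ρ^10/(1−ρ^11) = 0.070832
λ_eff = λ(1 − P_K) = 29.1·(1 − 0.070832) = 29.1·0.929168 = 27.0388 /hr

Final: 27.0388 /hr


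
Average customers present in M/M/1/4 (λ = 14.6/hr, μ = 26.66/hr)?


ρ = 14.6/26.66 = 0.5476
L = ρ[1 − (K+1)ρ^K + Kρ^(K+1)] / [(1−ρ)(1−ρ^(K+1))]
Numerator: 0.5476·(1 − 5·0.089944 + 4·0.049257) = 0.409253
Denominator: (0.4524)·(0.950743) = 0.430081
L = 0.409253/0.430081 = 0.9516

Final: 0.9516


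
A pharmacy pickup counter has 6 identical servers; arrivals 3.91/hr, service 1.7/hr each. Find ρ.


ρ = λ/(cμ) = 3.91/(6·1.7) = 3.91/10.20 = 0.3833

Final: 0.3833


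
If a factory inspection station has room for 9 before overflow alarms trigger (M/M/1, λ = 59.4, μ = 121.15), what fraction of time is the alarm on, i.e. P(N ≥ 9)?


ρ = 59.4/121.15 = 0.4903
P(N ≥ n) = ρ^n = 0.4903^9 = 0.001637

Final: 0.001637


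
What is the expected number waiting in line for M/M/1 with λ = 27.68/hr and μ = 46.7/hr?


ρ = 27.68/46.7 = 0.5927
Lq = ρ²/(1−ρ) = 0.3513/0.4073 = 0.8626

Final: 0.8626


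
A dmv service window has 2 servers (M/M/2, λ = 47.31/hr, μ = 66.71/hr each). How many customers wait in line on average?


a = λ/μ = 0.7092; ρ = a/2 = 0.3546
P₀ = 0.476457
Lq = P₀·a^c·ρ / (c!·(1−ρ)²) = 0.476457·0.50295·0.3546/(2·0.41655)
= 0.10200

Final: 0.10200


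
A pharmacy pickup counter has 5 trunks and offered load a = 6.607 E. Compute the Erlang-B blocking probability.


B(c,a) = (a^c/c!) / Σ_{k=0}^{c} a^k/k!
a^5/5! = 104.915653
Σ terms (k=0..5): 1.00000 + 6.60700 + 21.82622 + 48.06862 + 79.39735 + 104.91565 = 261.814845
B = 104.915653/261.814845 = 0.400725

Final: 0.400725


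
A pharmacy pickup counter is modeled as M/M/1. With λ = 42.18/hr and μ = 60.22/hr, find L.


ρ = λ/μ = 42.18/60.22 = 0.7004
L = ρ/(1−ρ) = 0.7004/(1 − 0.7004) = 0.7004/0.2996 = 2.3381

Final: 2.3381


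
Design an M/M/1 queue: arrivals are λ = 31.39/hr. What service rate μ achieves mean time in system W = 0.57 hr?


W = 1/(μ−λ) ⇒ μ − λ = 1/W = 1/0.57 = 1.7544
μ = λ + 1/W = 31.39 + 1.7544 = 33.1444 per hr

Final: 33.1444 /hr


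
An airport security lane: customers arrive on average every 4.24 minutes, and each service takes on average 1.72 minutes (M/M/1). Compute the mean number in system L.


λ = 60/4.24 = 14.1509 /hr
μ = 60/1.72 = 34.8837 /hr
ρ = λ/μ = 14.1509/34.8837 = 0.4057
L = ρ/(1−ρ) = 0.4057/0.5943 = 0.6825

Final: 0.6825


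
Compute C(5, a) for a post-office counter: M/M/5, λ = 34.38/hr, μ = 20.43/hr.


a = λ/μ = 1.6828; ρ = a/5 = 0.3366
P₀ = 0.185299 (from M/M/c formula)
C(c,a) = [a^c/(c!(1−ρ))]·P₀ = [13.49545/(120·0.6634)]·0.185299
= 0.16951·0.185299 = 0.031411

Final: 0.031411


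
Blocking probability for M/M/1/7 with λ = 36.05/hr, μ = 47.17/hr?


ρ = λ/μ = 36.05/47.17 = 0.7643
P_K = (1−ρ)ρ^K/(1−ρ^(K+1)) = (0.2357·0.152292)/(1 − 0.116390)
= 0.035902/0.883610 = 0.040631

Final: 0.040631


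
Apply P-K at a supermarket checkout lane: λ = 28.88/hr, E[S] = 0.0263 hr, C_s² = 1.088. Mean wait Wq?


ρ = λ·E[S] = 28.88·0.0263 = 0.7595
E[S²] = E[S]²(1+C_s²) = 0.0263²·(1+1.088) = 0.001444
Wq = λ·E[S²]/(2(1−ρ)) = 28.88·0.001444/(2·0.2405) = 0.08673 hr

Final: 0.08673 hr


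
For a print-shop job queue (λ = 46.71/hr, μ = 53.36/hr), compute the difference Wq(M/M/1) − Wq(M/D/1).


ρ = 46.71/53.36 = 0.8754
Wq(M/M/1) = ρ/(μ−λ) = 0.8754/6.65 = 0.13164 hr
Wq(M/D/1) = ρ/(2(μ−λ)) = 0.06582 hr
Savings = 0.13164 − 0.06582 = 0.06582 hr

Final: 0.06582 hr


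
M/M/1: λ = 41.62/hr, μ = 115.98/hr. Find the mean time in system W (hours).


W = 1/(μ−λ) = 1/(115.98 − 41.62) = 1/74.36 = 0.01345 hr

Final: 0.01345 hr


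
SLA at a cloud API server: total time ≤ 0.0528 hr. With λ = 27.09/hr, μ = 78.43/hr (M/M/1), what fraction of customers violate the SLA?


W ~ Exponential(μ−λ) for M/M/1.
μ − λ = 78.43 − 27.09 = 51.3400
P(W > t) = e^{−(μ−λ)t} = e^{−2.7108} = 0.066487

Final: 0.066487


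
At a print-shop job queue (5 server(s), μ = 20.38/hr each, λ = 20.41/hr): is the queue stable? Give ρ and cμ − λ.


Total capacity cμ = 5·20.38 = 101.90/hr
ρ = λ/(cμ) = 20.41/101.90 = 0.2003
Stable ⇔ ρ < 1: YES
Spare capacity = cμ − λ = 101.90 − 20.41 = 81.49/hr

Final: ρ = 0.2003; stable; margin = 81.49/hr


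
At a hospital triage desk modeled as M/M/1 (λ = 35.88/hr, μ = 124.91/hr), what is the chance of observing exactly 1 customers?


ρ = 35.88/124.91 = 0.2872
P_n = (1−ρ)·ρ^n = (1 − 0.2872)·0.2872^1 = 0.7128·0.287247 = 0.204736

Final: 0.204736


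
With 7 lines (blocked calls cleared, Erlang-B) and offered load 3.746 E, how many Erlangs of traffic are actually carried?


B(7,3.746) = 0.050378 (Erlang-B)
Carried load = a(1 − B) = 3.746·(1 − 0.050378) = 3.746·0.949622 = 3.5573 E

Final: 3.5573 Erlangs


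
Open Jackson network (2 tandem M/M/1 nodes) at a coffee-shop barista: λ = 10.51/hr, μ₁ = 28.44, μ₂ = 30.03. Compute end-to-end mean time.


Each node sees arrival rate λ = 10.51/hr (tandem ⇒ throughput preserved).
W₁ = 1/(μ₁−λ) = 1/(28.44−10.51) = 0.05577 hr
W₂ = 1/(μ₂−λ) = 1/(30.03−10.51) = 0.05123 hr
W_total = W₁ + W₂ = 0.05577 + 0.05123 = 0.10700 hr

Final: 0.10700 hr


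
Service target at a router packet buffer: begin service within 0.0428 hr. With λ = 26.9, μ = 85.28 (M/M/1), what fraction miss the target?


ρ = 26.9/85.28 = 0.3154
P(Wq > t) = ρ·e^{−(μ−λ)t} = 0.3154·e^{−2.4987}
= 0.3154·0.082195 = 0.025927

Final: 0.025927


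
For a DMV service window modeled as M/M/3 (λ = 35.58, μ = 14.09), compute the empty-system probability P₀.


a = λ/μ = 35.58/14.09 = 2.5252; ρ = a/c = 0.8417
Σ_{k=0}^{2} a^k/k! (terms k=0..2) = 1.00000 + 2.52520 + 3.18831 = 6.71350
Tail: a^3/(3!(1−ρ)) = 16.10219/(6·0.1583) = 16.95664
P₀ = 1/(6.71350 + 16.95664) = 1/23.67014 = 0.042247

Final: 0.042247


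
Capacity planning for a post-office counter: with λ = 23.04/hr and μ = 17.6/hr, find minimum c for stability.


Stability requires cμ > λ ⇔ c > λ/μ.
λ/μ = 23.04/17.6 = 1.3091
Minimum integer c = ⌊1.3091⌋ + 1 = 2
Check: 2·17.6 = 35.20 > 23.04, while 1·17.6 = 17.60 ≤ 23.04

Final: 2 servers


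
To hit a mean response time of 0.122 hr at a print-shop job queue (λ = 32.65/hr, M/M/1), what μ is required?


W = 1/(μ−λ) ⇒ μ − λ = 1/W = 1/0.122 = 8.1967
μ = λ + 1/W = 32.65 + 8.1967 = 40.8467 per hr

Final: 40.8467 /hr


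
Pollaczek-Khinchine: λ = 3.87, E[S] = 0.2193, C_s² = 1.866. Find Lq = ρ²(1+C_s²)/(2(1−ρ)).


ρ = λ·E[S] = 3.87·0.2193 = 0.8487
Lq = ρ²(1+C_s²)/(2(1−ρ)) = 0.7203·(1+1.866)/(2·0.1513)
= 0.7203·2.8660/0.3026 = 6.82151

Final: 6.82151


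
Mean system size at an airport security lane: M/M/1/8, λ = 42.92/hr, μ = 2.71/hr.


ρ = 42.92/2.71 = 15.8376
L = ρ[1 − (K+1)ρ^K + Kρ^(K+1)] / [(1−ρ)(1−ρ^(K+1))]
Numerator: 15.8376·(1 − 9·3958433736.813745 + 8·62692242060.533562) = 7378946291546.609375
Denominator: (-14.8376)·(-62692242059.533562) = 930204816684.075562
L = 7378946291546.609375/930204816684.075562 = 7.9326

Final: 7.9326


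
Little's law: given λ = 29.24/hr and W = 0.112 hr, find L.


L = λW = 29.24·0.112 = 3.2749

Final: 3.2749


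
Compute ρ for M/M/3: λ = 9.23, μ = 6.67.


ρ = λ/(cμ) = 9.23/(3·6.67) = 9.23/20.01 = 0.4613

Final: 0.4613


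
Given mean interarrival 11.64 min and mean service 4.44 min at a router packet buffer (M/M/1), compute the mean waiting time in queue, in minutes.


λ = 60/11.64 = 5.1546 /hr
μ = 60/4.44 = 13.5135 /hr
ρ = λ/μ = 5.1546/13.5135 = 0.3814
Wq = ρ/(μ−λ) = 0.3814/(13.5135−5.1546) = 0.04563 hr
In minutes: 0.04563·60 = 2.738 min

Final: 2.738 min


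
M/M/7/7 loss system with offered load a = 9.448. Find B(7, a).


B(c,a) = (a^c/c!) / Σ_{k=0}^{c} a^k/k!
a^7/7! = 1333.363787
Σ terms (k=0..7): 1.00000 + 9.44800 + 44.63235 + 140.56215 + 332.00781 + 627.36195 + 987.88596 + 1333.36379 = 3476.262009
B = 1333.363787/3476.262009 = 0.383563

Final: 0.383563


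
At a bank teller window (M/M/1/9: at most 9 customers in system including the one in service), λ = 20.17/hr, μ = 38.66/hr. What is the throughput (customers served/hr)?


ρ = 0.5217; P_K = (1−ρ)ρ^9/(1−ρ^10) = 0.001372
λ_eff = λ(1 − P_K) = 20.17·(1 − 0.001372) = 20.17·0.998628 = 20.1423 /hr

Final: 20.1423 /hr


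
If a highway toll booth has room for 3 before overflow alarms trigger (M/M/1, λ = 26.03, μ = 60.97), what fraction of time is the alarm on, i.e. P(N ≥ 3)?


ρ = 26.03/60.97 = 0.4269
P(N ≥ n) = ρ^n = 0.4269^3 = 0.077817

Final: 0.077817


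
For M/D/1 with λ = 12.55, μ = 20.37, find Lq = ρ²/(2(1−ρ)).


ρ = 12.55/20.37 = 0.6161
M/D/1: Lq = ρ²/(2(1−ρ)) = 0.3796/(2·0.3839) = 0.49438

Final: 0.49438


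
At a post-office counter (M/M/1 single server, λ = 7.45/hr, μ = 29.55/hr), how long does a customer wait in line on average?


ρ = 7.45/29.55 = 0.2521
Wq = ρ/(μ−λ) = 0.2521/(29.55 − 7.45) = 0.2521/22.10 = 0.01141 hr

Final: 0.01141 hr


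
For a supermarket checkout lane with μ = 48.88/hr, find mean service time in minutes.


Mean service time = 1/μ = 1/48.88 hour = 0.02046 hour
In minutes: 0.02046 × 60 = 1.2275 min

Final: 1.2275 min


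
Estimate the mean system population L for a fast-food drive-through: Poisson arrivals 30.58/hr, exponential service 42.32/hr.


ρ = λ/μ = 30.58/42.32 = 0.7226
L = ρ/(1−ρ) = 0.7226/(1 − 0.7226) = 0.7226/0.2774 = 2.6048

Final: 2.6048


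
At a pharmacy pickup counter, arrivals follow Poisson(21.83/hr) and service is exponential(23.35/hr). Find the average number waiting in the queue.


ρ = 21.83/23.35 = 0.9349
Lq = ρ²/(1−ρ) = 0.8740/0.06510 = 13.4269

Final: 13.4269


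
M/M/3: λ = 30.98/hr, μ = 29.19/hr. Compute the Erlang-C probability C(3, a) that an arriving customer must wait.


a = λ/μ = 1.0613; ρ = a/3 = 0.3538
P₀ = 0.340965 (from M/M/c formula)
C(c,a) = [a^c/(c!(1−ρ))]·P₀ = [1.19548/(6·0.6462)]·0.340965
= 0.30832·0.340965 = 0.105128

Final: 0.105128


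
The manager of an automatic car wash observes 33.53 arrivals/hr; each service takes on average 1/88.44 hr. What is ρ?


ρ = λ/μ = 33.53/88.44 = 0.3791

Final: 0.3791


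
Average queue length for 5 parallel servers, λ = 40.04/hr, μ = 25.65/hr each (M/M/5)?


a = λ/μ = 1.5610; ρ = a/5 = 0.3122
P₀ = 0.209508
Lq = P₀·a^c·ρ / (c!·(1−ρ)²) = 0.209508·9.26901·0.3122/(120·0.47307)
= 0.01068

Final: 0.01068


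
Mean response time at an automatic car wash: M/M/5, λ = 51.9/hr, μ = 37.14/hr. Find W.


a = 1.3974; ρ = 0.2795; P₀ = 0.246967
Lq = P₀·a^c·ρ/(c!(1−ρ)²) = 0.005904
Wq = Lq/λ = 0.005904/51.9 = 0.0001138 hr
W = Wq + 1/μ = 0.0001138 + 0.02693 = 0.02704 hr

Final: 0.02704 hr


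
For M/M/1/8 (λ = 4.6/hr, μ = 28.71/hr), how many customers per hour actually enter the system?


ρ = 0.1602; P_K = (1−ρ)ρ^8/(1−ρ^9) = 0.0000003647
λ_eff = λ(1 − P_K) = 4.6·(1 − 0.0000003647) = 4.6·1.000000 = 4.6000 /hr

Final: 4.6000 /hr


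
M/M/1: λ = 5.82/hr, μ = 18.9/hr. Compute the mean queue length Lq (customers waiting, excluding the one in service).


ρ = 5.82/18.9 = 0.3079
Lq = ρ²/(1−ρ) = 0.09482/0.6921 = 0.1370

Final: 0.1370


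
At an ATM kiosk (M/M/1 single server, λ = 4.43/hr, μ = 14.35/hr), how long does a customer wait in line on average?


ρ = 4.43/14.35 = 0.3087
Wq = ρ/(μ−λ) = 0.3087/(14.35 − 4.43) = 0.3087/9.92 = 0.03112 hr

Final: 0.03112 hr


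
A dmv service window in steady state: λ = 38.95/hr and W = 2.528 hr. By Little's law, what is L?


L = λW = 38.95·2.528 = 98.4656

Final: 98.4656


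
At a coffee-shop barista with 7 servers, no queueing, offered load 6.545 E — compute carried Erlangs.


B(7,6.545) = 0.220240 (Erlang-B)
Carried load = a(1 − B) = 6.545·(1 − 0.220240) = 6.545·0.779760 = 5.1035 E

Final: 5.1035 Erlangs


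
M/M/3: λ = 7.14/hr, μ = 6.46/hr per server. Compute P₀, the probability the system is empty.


a = λ/μ = 7.14/6.46 = 1.1053; ρ = a/c = 0.3684
Σ_{k=0}^{2} a^k/k! (terms k=0..2) = 1.00000 + 1.10526 + 0.61080 = 2.71607
Tail: a^3/(3!(1−ρ)) = 1.35020/(6·0.6316) = 0.35630
P₀ = 1/(2.71607 + 0.35630) = 1/3.07237 = 0.325482

Final: 0.325482


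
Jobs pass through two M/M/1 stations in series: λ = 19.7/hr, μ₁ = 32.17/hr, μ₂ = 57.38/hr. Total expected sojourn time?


Each node sees arrival rate λ = 19.7/hr (tandem ⇒ throughput preserved).
W₁ = 1/(μ₁−λ) = 1/(32.17−19.7) = 0.08019 hr
W₂ = 1/(μ₂−λ) = 1/(57.38−19.7) = 0.02654 hr
W_total = W₁ + W₂ = 0.08019 + 0.02654 = 0.10673 hr

Final: 0.10673 hr


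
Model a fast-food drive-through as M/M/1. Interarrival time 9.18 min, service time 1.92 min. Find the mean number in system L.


λ = 60/9.18 = 6.5359 /hr
μ = 60/1.92 = 31.2500 /hr
ρ = λ/μ = 6.5359/31.2500 = 0.2092
L = ρ/(1−ρ) = 0.2092/0.7908 = 0.2645

Final: 0.2645


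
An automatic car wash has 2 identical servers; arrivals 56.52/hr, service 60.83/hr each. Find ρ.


ρ = λ/(cμ) = 56.52/(2·60.83) = 56.52/121.66 = 0.4646

Final: 0.4646


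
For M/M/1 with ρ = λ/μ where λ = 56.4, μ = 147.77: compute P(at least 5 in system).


ρ = 56.4/147.77 = 0.3817
P(N ≥ n) = ρ^n = 0.3817^5 = 0.008100

Final: 0.008100


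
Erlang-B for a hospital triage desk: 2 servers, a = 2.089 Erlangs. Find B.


B(c,a) = (a^c/c!) / Σ_{k=0}^{c} a^k/k!
a^2/2! = 2.181960
Σ terms (k=0..2): 1.00000 + 2.08900 + 2.18196 = 5.270960
B = 2.181960/5.270960 = 0.413959

Final: 0.413959


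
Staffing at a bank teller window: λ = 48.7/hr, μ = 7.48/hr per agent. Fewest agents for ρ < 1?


Stability requires cμ > λ ⇔ c > λ/μ.
λ/μ = 48.7/7.48 = 6.5107
Minimum integer c = ⌊6.5107⌋ + 1 = 7
Check: 7·7.48 = 52.36 > 48.7, while 6·7.48 = 44.88 ≤ 48.7

Final: 7 servers


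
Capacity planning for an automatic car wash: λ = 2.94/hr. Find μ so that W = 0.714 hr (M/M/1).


W = 1/(μ−λ) ⇒ μ − λ = 1/W = 1/0.714 = 1.4006
μ = λ + 1/W = 2.94 + 1.4006 = 4.3406 per hr

Final: 4.3406 /hr


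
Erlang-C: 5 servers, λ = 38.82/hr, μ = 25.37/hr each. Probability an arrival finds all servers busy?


a = λ/μ = 1.5302; ρ = a/5 = 0.3060
P₀ = 0.216118 (from M/M/c formula)
C(c,a) = [a^c/(c!(1−ρ))]·P₀ = [8.38833/(120·0.6940)]·0.216118
= 0.10073·0.216118 = 0.021769

Final: 0.021769


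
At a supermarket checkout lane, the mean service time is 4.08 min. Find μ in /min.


μ = 1/(service time) in consistent units.
1 minute = 1 min, so μ = 1/4.08 = 0.2451 per minute

Final: 0.2451 /min


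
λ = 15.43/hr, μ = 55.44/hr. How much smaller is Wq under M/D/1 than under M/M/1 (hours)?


ρ = 15.43/55.44 = 0.2783
Wq(M/M/1) = ρ/(μ−λ) = 0.2783/40.01 = 0.006956 hr
Wq(M/D/1) = ρ/(2(μ−λ)) = 0.003478 hr
Savings = 0.006956 − 0.003478 = 0.003478 hr

Final: 0.003478 hr


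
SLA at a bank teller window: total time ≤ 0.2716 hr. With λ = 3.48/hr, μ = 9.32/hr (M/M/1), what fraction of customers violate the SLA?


W ~ Exponential(μ−λ) for M/M/1.
μ − λ = 9.32 − 3.48 = 5.8400
P(W > t) = e^{−(μ−λ)t} = e^{−1.5861} = 0.204713

Final: 0.204713


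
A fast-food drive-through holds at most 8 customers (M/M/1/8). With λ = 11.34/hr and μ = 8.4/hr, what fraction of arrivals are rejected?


ρ = λ/μ = 11.34/8.4 = 1.3500
P_K = (1−ρ)ρ^K/(1−ρ^(K+1)) = (-0.3500·11.032404)/(1 − 14.893745)
= -3.861341/-13.893745 = 0.277919

Final: 0.277919


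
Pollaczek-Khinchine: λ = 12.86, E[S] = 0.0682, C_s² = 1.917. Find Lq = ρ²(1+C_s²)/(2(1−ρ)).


ρ = λ·E[S] = 12.86·0.0682 = 0.8771
Lq = ρ²(1+C_s²)/(2(1−ρ)) = 0.7692·(1+1.917)/(2·0.1229)
= 0.7692·2.9170/0.2459 = 9.12506

Final: 9.12506


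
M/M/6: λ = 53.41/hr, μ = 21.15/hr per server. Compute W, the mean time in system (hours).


a = 2.5253; ρ = 0.4209; P₀ = 0.079554
Lq = P₀·a^c·ρ/(c!(1−ρ)²) = 0.03596
Wq = Lq/λ = 0.03596/53.41 = 0.0006733 hr
W = Wq + 1/μ = 0.0006733 + 0.04728 = 0.04795 hr

Final: 0.04795 hr


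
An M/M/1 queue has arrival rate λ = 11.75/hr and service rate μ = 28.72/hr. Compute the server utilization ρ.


ρ = λ/μ = 11.75/28.72 = 0.4091

Final: 0.4091


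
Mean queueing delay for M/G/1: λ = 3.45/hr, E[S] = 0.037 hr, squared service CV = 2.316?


ρ = λ·E[S] = 3.45·0.037 = 0.1277
E[S²] = E[S]²(1+C_s²) = 0.037²·(1+2.316) = 0.004540
Wq = λ·E[S²]/(2(1−ρ)) = 3.45·0.004540/(2·0.8723) = 0.008977 hr

Final: 0.008977 hr


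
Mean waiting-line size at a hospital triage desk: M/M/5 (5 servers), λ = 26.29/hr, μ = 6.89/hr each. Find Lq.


a = λ/μ = 3.8157; ρ = a/5 = 0.7631
P₀ = 0.017052
Lq = P₀·a^c·ρ / (c!·(1−ρ)²) = 0.017052·808.82920·0.7631/(120·0.05611)
= 1.56337

Final: 1.56337


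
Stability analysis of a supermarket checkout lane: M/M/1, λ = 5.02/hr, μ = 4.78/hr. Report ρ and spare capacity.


Total capacity cμ = 1·4.78 = 4.78/hr
ρ = λ/(cμ) = 5.02/4.78 = 1.0502
Stable ⇔ ρ < 1: NO
Spare capacity = cμ − λ = 4.78 − 5.02 = -0.24/hr

Final: ρ = 1.0502; unstable; margin = -0.24/hr


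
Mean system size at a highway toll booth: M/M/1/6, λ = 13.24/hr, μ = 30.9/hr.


ρ = 13.24/30.9 = 0.4285
L = ρ[1 − (K+1)ρ^K + Kρ^(K+1)] / [(1−ρ)(1−ρ^(K+1))]
Numerator: 0.4285·(1 − 7·0.006188 + 6·0.002652) = 0.416735
Denominator: (0.5715)·(0.997348) = 0.570006
L = 0.416735/0.570006 = 0.7311

Final: 0.7311


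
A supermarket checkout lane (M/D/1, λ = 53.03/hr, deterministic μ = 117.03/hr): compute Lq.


ρ = 53.03/117.03 = 0.4531
M/D/1: Lq = ρ²/(2(1−ρ)) = 0.2053/(2·0.5469) = 0.18773

Final: 0.18773


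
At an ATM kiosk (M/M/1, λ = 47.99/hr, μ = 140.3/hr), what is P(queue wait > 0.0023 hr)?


ρ = 47.99/140.3 = 0.3421
P(Wq > t) = ρ·e^{−(μ−λ)t} = 0.3421·e^{−0.2123}
= 0.3421·0.808712 = 0.276622

Final: 0.276622


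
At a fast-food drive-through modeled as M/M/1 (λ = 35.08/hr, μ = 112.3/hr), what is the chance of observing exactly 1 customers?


ρ = 35.08/112.3 = 0.3124
P_n = (1−ρ)·ρ^n = (1 − 0.3124)·0.3124^1 = 0.6876·0.312378 = 0.214798

Final: 0.214798


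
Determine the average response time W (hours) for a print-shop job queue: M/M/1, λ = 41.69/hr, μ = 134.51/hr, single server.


W = 1/(μ−λ) = 1/(134.51 − 41.69) = 1/92.82 = 0.01077 hr

Final: 0.01077 hr


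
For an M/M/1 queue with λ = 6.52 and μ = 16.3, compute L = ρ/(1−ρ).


ρ = λ/μ = 6.52/16.3 = 0.4000
L = ρ/(1−ρ) = 0.4000/(1 − 0.4000) = 0.4000/0.6000 = 0.6667

Final: 0.6667


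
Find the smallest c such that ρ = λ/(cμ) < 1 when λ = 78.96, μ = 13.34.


Stability requires cμ > λ ⇔ c > λ/μ.
λ/μ = 78.96/13.34 = 5.9190
Minimum integer c = ⌊5.9190⌋ + 1 = 6
Check: 6·13.34 = 80.04 > 78.96, while 5·13.34 = 66.70 ≤ 78.96

Final: 6 servers


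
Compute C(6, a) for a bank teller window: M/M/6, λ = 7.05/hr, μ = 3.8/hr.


a = λ/μ = 1.8553; ρ = a/6 = 0.3092
P₀ = 0.156266 (from M/M/c formula)
C(c,a) = [a^c/(c!(1−ρ))]·P₀ = [40.77868/(720·0.6908)]·0.156266
= 0.08199·0.156266 = 0.012812

Final: 0.012812


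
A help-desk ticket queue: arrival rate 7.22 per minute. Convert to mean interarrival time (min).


Mean interarrival time = 1/λ = 1/7.22 minute = 0.13850 minute
In minutes: 0.13850 × 1 = 0.1385 min

Final: 0.1385 min


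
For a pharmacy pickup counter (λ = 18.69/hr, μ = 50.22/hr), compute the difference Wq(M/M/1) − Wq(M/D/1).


ρ = 18.69/50.22 = 0.3722
Wq(M/M/1) = ρ/(μ−λ) = 0.3722/31.53 = 0.01180 hr
Wq(M/D/1) = ρ/(2(μ−λ)) = 0.005902 hr
Savings = 0.01180 − 0.005902 = 0.005902 hr

Final: 0.005902 hr


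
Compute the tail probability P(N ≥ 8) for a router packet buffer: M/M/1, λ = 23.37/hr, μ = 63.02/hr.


ρ = 23.37/63.02 = 0.3708
P(N ≥ n) = ρ^n = 0.3708^8 = 0.0003576

Final: 0.0003576


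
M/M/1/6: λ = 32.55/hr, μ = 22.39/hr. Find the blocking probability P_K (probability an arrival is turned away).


ρ = λ/μ = 32.55/22.39 = 1.4538
P_K = (1−ρ)ρ^K/(1−ρ^(K+1)) = (-0.4538·9.440204)/(1 − 13.723924)
= -4.283719/-12.723924 = 0.336667

Final: 0.336667


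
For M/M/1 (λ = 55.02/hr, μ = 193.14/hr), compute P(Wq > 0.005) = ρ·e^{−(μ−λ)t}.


ρ = 55.02/193.14 = 0.2849
P(Wq > t) = ρ·e^{−(μ−λ)t} = 0.2849·e^{−0.6906}
= 0.2849·0.501275 = 0.142799

Final: 0.142799


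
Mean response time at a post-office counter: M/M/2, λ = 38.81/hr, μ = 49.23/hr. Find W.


a = 0.7883; ρ = 0.3942; P₀ = 0.434545
Lq = P₀·a^c·ρ/(c!(1−ρ)²) = 0.14502
Wq = Lq/λ = 0.14502/38.81 = 0.003737 hr
W = Wq + 1/μ = 0.003737 + 0.02031 = 0.02405 hr

Final: 0.02405 hr


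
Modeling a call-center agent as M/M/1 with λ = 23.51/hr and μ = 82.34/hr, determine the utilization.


ρ = λ/μ = 23.51/82.34 = 0.2855

Final: 0.2855


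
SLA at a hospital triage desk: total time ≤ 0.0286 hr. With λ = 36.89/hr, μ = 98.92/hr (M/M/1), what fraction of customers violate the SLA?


W ~ Exponential(μ−λ) for M/M/1.
μ − λ = 98.92 − 36.89 = 62.0300
P(W > t) = e^{−(μ−λ)t} = e^{−1.7741} = 0.169643

Final: 0.169643


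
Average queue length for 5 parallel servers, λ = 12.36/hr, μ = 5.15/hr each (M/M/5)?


a = λ/μ = 2.4000; ρ = a/5 = 0.4800
P₀ = 0.088948
Lq = P₀·a^c·ρ / (c!·(1−ρ)²) = 0.088948·79.62624·0.4800/(120·0.27040)
= 0.10477

Final: 0.10477


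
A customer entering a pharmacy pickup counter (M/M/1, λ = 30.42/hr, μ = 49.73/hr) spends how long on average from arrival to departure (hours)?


W = 1/(μ−λ) = 1/(49.73 − 30.42) = 1/19.31 = 0.05179 hr

Final: 0.05179 hr


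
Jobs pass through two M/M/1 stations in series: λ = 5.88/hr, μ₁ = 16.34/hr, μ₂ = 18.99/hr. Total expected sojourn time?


Each node sees arrival rate λ = 5.88/hr (tandem ⇒ throughput preserved).
W₁ = 1/(μ₁−λ) = 1/(16.34−5.88) = 0.09560 hr
W₂ = 1/(μ₂−λ) = 1/(18.99−5.88) = 0.07628 hr
W_total = W₁ + W₂ = 0.09560 + 0.07628 = 0.17188 hr

Final: 0.17188 hr


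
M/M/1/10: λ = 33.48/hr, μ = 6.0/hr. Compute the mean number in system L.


ρ = 33.48/6.0 = 5.5800
L = ρ[1 − (K+1)ρ^K + Kρ^(K+1)] / [(1−ρ)(1−ρ^(K+1))]
Numerator: 5.5800·(1 − 11·29264559.366789 + 10·163296241.266683) = 7315671614.327418
Denominator: (-4.5800)·(-163296240.266683) = 747896780.421410
L = 7315671614.327418/747896780.421410 = 9.7817

Final: 9.7817


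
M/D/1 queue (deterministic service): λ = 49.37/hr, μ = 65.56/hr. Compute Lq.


ρ = 49.37/65.56 = 0.7531
M/D/1: Lq = ρ²/(2(1−ρ)) = 0.5671/(2·0.2469) = 1.14818

Final: 1.14818


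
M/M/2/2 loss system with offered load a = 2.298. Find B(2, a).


B(c,a) = (a^c/c!) / Σ_{k=0}^{c} a^k/k!
a^2/2! = 2.640402
Σ terms (k=0..2): 1.00000 + 2.29800 + 2.64040 = 5.938402
B = 2.640402/5.938402 = 0.444632

Final: 0.444632


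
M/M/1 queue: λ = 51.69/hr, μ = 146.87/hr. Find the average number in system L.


ρ = λ/μ = 51.69/146.87 = 0.3519
L = ρ/(1−ρ) = 0.3519/(1 − 0.3519) = 0.3519/0.6481 = 0.5431

Final: 0.5431


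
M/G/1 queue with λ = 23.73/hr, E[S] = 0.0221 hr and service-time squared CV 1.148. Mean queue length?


ρ = λ·E[S] = 23.73·0.0221 = 0.5244
Lq = ρ²(1+C_s²)/(2(1−ρ)) = 0.2750·(1+1.148)/(2·0.4756)
= 0.2750·2.1480/0.9511 = 0.62112

Final: 0.62112


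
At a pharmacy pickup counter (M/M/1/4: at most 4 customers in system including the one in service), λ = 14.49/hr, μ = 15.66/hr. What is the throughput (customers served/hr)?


ρ = 0.9253; P_K = (1−ρ)ρ^4/(1−ρ^5) = 0.170203
λ_eff = λ(1 − P_K) = 14.49·(1 − 0.170203) = 14.49·0.829797 = 12.0238 /hr

Final: 12.0238 /hr


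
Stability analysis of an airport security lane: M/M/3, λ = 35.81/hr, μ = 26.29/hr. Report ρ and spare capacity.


Total capacity cμ = 3·26.29 = 78.87/hr
ρ = λ/(cμ) = 35.81/78.87 = 0.4540
Stable ⇔ ρ < 1: YES
Spare capacity = cμ − λ = 78.87 − 35.81 = 43.06/hr

Final: ρ = 0.4540; stable; margin = 43.06/hr


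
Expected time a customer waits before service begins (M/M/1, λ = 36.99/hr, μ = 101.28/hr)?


ρ = 36.99/101.28 = 0.3652
Wq = ρ/(μ−λ) = 0.3652/(101.28 − 36.99) = 0.3652/64.29 = 0.005681 hr

Final: 0.005681 hr


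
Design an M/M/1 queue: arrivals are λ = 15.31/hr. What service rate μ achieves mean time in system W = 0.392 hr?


W = 1/(μ−λ) ⇒ μ − λ = 1/W = 1/0.392 = 2.5510
μ = λ + 1/W = 15.31 + 2.5510 = 17.8610 per hr

Final: 17.8610 /hr


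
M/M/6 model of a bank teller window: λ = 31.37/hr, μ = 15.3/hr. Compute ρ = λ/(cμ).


ρ = λ/(cμ) = 31.37/(6·15.3) = 31.37/91.80 = 0.3417

Final: 0.3417


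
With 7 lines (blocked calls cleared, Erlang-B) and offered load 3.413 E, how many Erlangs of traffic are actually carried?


B(7,3.413) = 0.036109 (Erlang-B)
Carried load = a(1 − B) = 3.413·(1 − 0.036109) = 3.413·0.963891 = 3.2898 E

Final: 3.2898 Erlangs


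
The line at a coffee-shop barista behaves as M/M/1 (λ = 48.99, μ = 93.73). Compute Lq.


ρ = 48.99/93.73 = 0.5227
Lq = ρ²/(1−ρ) = 0.2732/0.4773 = 0.5723

Final: 0.5723


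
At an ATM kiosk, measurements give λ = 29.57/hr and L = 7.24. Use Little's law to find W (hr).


W = L/λ = 7.24/29.57 = 0.2448 hr

Final: 0.2448 hr


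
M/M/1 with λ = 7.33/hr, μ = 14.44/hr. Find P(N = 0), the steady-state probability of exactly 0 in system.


ρ = 7.33/14.44 = 0.5076
P_n = (1−ρ)·ρ^n = (1 − 0.5076)·0.5076^0 = 0.4924·1.000000 = 0.492382

Final: 0.492382


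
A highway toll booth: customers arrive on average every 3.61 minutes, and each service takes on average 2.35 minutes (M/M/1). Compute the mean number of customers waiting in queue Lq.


λ = 60/3.61 = 16.6205 /hr
μ = 60/2.35 = 25.5319 /hr
ρ = λ/μ = 16.6205/25.5319 = 0.6510
Lq = ρ²/(1−ρ) = 0.4238/0.3490 = 1.2141

Final: 1.2141


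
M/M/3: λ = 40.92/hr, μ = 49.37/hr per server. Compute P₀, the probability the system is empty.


a = λ/μ = 40.92/49.37 = 0.8288; ρ = a/c = 0.2763
Σ_{k=0}^{2} a^k/k! (terms k=0..2) = 1.00000 + 0.82884 + 0.34349 = 2.17233
Tail: a^3/(3!(1−ρ)) = 0.56940/(6·0.7237) = 0.13113
P₀ = 1/(2.17233 + 0.13113) = 1/2.30346 = 0.434129

Final: 0.434129


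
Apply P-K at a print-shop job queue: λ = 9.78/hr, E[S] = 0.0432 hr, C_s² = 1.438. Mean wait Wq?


ρ = λ·E[S] = 9.78·0.0432 = 0.4225
E[S²] = E[S]²(1+C_s²) = 0.0432²·(1+1.438) = 0.004550
Wq = λ·E[S²]/(2(1−ρ)) = 9.78·0.004550/(2·0.5775) = 0.03853 hr

Final: 0.03853 hr


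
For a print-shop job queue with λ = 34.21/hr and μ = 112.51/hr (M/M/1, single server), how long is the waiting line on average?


ρ = 34.21/112.51 = 0.3041
Lq = ρ²/(1−ρ) = 0.09245/0.6959 = 0.1328

Final: 0.1328


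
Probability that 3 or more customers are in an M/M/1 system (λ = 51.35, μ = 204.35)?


ρ = 51.35/204.35 = 0.2513
P(N ≥ n) = ρ^n = 0.2513^3 = 0.015867

Final: 0.015867


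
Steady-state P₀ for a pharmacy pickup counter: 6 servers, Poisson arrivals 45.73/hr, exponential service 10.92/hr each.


a = λ/μ = 45.73/10.92 = 4.1877; ρ = a/c = 0.6980
Σ_{k=0}^{5} a^k/k! (terms k=0..5) = 1.00000 + 4.18773 + 8.76854 + 12.24009 + 12.81454 + 10.73276 = 49.74365
Tail: a^6/(6!(1−ρ)) = 5393.50863/(720·0.3020) = 24.80087
P₀ = 1/(49.74365 + 24.80087) = 1/74.54453 = 0.013415

Final: 0.013415


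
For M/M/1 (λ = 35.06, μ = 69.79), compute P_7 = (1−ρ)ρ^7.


ρ = 35.06/69.79 = 0.5024
P_n = (1−ρ)·ρ^n = (1 − 0.5024)·0.5024^7 = 0.4976·0.008075 = 0.004018

Final: 0.004018


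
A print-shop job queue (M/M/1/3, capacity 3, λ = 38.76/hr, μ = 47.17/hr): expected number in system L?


ρ = 38.76/47.17 = 0.8217
L = ρ[1 − (K+1)ρ^K + Kρ^(K+1)] / [(1−ρ)(1−ρ^(K+1))]
Numerator: 0.8217·(1 − 4·0.554822 + 3·0.455902) = 0.121957
Denominator: (0.1783)·(0.544098) = 0.097008
L = 0.121957/0.097008 = 1.2572

Final: 1.2572


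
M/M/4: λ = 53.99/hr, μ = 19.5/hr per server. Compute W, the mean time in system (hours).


a = 2.7687; ρ = 0.6922; P₀ = 0.052374
Lq = P₀·a^c·ρ/(c!(1−ρ)²) = 0.93679
Wq = Lq/λ = 0.93679/53.99 = 0.01735 hr
W = Wq + 1/μ = 0.01735 + 0.05128 = 0.06863 hr

Final: 0.06863 hr


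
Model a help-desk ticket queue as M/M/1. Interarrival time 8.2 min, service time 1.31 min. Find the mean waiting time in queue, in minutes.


λ = 60/8.2 = 7.3171 /hr
μ = 60/1.31 = 45.8015 /hr
ρ = λ/μ = 7.3171/45.8015 = 0.1598
Wq = ρ/(μ−λ) = 0.1598/(45.8015−7.3171) = 0.004151 hr
In minutes: 0.004151·60 = 0.2491 min

Final: 0.2491 min


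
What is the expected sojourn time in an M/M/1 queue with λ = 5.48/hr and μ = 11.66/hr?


W = 1/(μ−λ) = 1/(11.66 − 5.48) = 1/6.18 = 0.1618 hr

Final: 0.1618 hr


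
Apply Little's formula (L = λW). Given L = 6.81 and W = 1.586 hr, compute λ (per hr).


λ = L/W = 6.81/1.586 = 4.2938 /hr

Final: 4.2938 /hr


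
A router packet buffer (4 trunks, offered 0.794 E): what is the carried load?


B(4,0.794) = 0.007496 (Erlang-B)
Carried load = a(1 − B) = 0.794·(1 − 0.007496) = 0.794·0.992504 = 0.7880 E

Final: 0.7880 Erlangs


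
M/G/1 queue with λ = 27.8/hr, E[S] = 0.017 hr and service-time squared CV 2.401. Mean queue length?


ρ = λ·E[S] = 27.8·0.017 = 0.4726
Lq = ρ²(1+C_s²)/(2(1−ρ)) = 0.2234·(1+2.401)/(2·0.5274)
= 0.2234·3.4010/1.0548 = 0.72015

Final: 0.72015


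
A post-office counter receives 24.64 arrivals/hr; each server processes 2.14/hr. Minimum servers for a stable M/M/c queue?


Stability requires cμ > λ ⇔ c > λ/μ.
λ/μ = 24.64/2.14 = 11.5140
Minimum integer c = ⌊11.5140⌋ + 1 = 12
Check: 12·2.14 = 25.68 > 24.64, while 11·2.14 = 23.54 ≤ 24.64

Final: 12 servers


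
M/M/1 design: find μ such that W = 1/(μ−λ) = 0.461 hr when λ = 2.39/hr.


W = 1/(μ−λ) ⇒ μ − λ = 1/W = 1/0.461 = 2.1692
μ = λ + 1/W = 2.39 + 2.1692 = 4.5592 per hr

Final: 4.5592 /hr


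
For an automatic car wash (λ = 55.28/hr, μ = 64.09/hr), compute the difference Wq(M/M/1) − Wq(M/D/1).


ρ = 55.28/64.09 = 0.8625
Wq(M/M/1) = ρ/(μ−λ) = 0.8625/8.81 = 0.09790 hr
Wq(M/D/1) = ρ/(2(μ−λ)) = 0.04895 hr
Savings = 0.09790 − 0.04895 = 0.04895 hr

Final: 0.04895 hr


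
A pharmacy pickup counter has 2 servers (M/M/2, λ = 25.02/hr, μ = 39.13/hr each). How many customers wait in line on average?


a = λ/μ = 0.6394; ρ = a/2 = 0.3197
P₀ = 0.515492
Lq = P₀·a^c·ρ / (c!·(1−ρ)²) = 0.515492·0.40884·0.3197/(2·0.46280)
= 0.07279

Final: 0.07279


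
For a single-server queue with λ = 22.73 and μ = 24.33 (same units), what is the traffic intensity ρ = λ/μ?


ρ = λ/μ = 22.73/24.33 = 0.9342

Final: 0.9342


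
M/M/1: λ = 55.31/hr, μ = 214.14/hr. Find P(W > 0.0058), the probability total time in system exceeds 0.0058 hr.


W ~ Exponential(μ−λ) for M/M/1.
μ − λ = 214.14 − 55.31 = 158.8300
P(W > t) = e^{−(μ−λ)t} = e^{−0.9212} = 0.398036

Final: 0.398036


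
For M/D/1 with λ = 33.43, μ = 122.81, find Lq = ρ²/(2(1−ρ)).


ρ = 33.43/122.81 = 0.2722
M/D/1: Lq = ρ²/(2(1−ρ)) = 0.07410/(2·0.7278) = 0.05091

Final: 0.05091


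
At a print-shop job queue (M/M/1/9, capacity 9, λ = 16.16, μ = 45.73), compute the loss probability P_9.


ρ = λ/μ = 16.16/45.73 = 0.3534
P_K = (1−ρ)ρ^K/(1−ρ^(K+1)) = (0.6466·0.00008593)/(1 − 0.00003037)
= 0.00005557/0.999970 = 0.00005557

Final: 0.00005557


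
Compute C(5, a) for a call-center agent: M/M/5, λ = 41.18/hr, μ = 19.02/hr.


a = λ/μ = 2.1651; ρ = a/5 = 0.4330
P₀ = 0.113440 (from M/M/c formula)
C(c,a) = [a^c/(c!(1−ρ))]·P₀ = [47.57504/(120·0.5670)]·0.113440
= 0.69924·0.113440 = 0.079322

Final: 0.079322


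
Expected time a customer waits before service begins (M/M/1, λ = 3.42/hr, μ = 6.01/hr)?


ρ = 3.42/6.01 = 0.5691
Wq = ρ/(μ−λ) = 0.5691/(6.01 − 3.42) = 0.5691/2.59 = 0.2197 hr

Final: 0.2197 hr


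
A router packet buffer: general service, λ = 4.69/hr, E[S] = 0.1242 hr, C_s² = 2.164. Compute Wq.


ρ = λ·E[S] = 4.69·0.1242 = 0.5825
E[S²] = E[S]²(1+C_s²) = 0.1242²·(1+2.164) = 0.048807
Wq = λ·E[S²]/(2(1−ρ)) = 4.69·0.048807/(2·0.4175) = 0.27413 hr

Final: 0.27413 hr


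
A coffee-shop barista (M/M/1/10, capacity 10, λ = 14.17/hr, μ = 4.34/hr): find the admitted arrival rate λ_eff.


ρ = 3.2650; P_K = (1−ρ)ρ^10/(1−ρ^11) = 0.693721
λ_eff = λ(1 − P_K) = 14.17·(1 − 0.693721) = 14.17·0.306279 = 4.3400 /hr

Final: 4.3400 /hr


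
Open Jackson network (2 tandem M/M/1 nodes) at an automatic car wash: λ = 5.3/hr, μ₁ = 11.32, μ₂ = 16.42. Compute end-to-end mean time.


Each node sees arrival rate λ = 5.3/hr (tandem ⇒ throughput preserved).
W₁ = 1/(μ₁−λ) = 1/(11.32−5.3) = 0.16611 hr
W₂ = 1/(μ₂−λ) = 1/(16.42−5.3) = 0.08993 hr
W_total = W₁ + W₂ = 0.16611 + 0.08993 = 0.25604 hr

Final: 0.25604 hr


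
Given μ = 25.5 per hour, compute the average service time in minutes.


Mean service time = 1/μ = 1/25.5 hour = 0.03922 hour
In minutes: 0.03922 × 60 = 2.3529 min

Final: 2.3529 min


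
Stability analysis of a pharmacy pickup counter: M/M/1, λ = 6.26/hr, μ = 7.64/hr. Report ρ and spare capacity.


Total capacity cμ = 1·7.64 = 7.64/hr
ρ = λ/(cμ) = 6.26/7.64 = 0.8194
Stable ⇔ ρ < 1: YES
Spare capacity = cμ − λ = 7.64 − 6.26 = 1.38/hr

Final: ρ = 0.8194; stable; margin = 1.38/hr


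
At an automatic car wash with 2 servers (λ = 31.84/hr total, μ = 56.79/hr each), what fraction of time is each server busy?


ρ = λ/(cμ) = 31.84/(2·56.79) = 31.84/113.58 = 0.2803

Final: 0.2803


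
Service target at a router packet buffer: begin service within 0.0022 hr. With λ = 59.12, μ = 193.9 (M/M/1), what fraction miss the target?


ρ = 59.12/193.9 = 0.3049
P(Wq > t) = ρ·e^{−(μ−λ)t} = 0.3049·e^{−0.2965}
= 0.3049·0.743404 = 0.226663

Final: 0.226663


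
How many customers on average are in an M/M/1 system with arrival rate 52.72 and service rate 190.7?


ρ = λ/μ = 52.72/190.7 = 0.2765
L = ρ/(1−ρ) = 0.2765/(1 − 0.2765) = 0.2765/0.7235 = 0.3821

Final: 0.3821


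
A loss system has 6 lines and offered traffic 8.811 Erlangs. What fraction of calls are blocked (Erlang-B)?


B(c,a) = (a^c/c!) / Σ_{k=0}^{c} a^k/k!
a^6/6! = 649.858361
Σ terms (k=0..6): 1.00000 + 8.81100 + 38.81686 + 114.00512 + 251.12478 + 442.53208 + 649.85836 = 1506.148199
B = 649.858361/1506.148199 = 0.431470

Final: 0.431470


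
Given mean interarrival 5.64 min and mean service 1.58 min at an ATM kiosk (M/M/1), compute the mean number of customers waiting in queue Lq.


λ = 60/5.64 = 10.6383 /hr
μ = 60/1.58 = 37.9747 /hr
ρ = λ/μ = 10.6383/37.9747 = 0.2801
Lq = ρ²/(1−ρ) = 0.07848/0.7199 = 0.1090

Final: 0.1090


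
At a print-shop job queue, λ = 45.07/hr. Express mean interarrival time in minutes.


Mean interarrival time = 1/λ = 1/45.07 hour = 0.02219 hour
In minutes: 0.02219 × 60 = 1.3313 min

Final: 1.3313 min


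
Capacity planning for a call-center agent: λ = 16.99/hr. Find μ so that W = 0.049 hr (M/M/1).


W = 1/(μ−λ) ⇒ μ − λ = 1/W = 1/0.049 = 20.4082
μ = λ + 1/W = 16.99 + 20.4082 = 37.3982 per hr

Final: 37.3982 /hr


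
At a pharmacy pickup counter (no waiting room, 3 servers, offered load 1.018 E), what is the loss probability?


B(c,a) = (a^c/c!) / Σ_{k=0}^{c} a^k/k!
a^3/3! = 0.175830
Σ terms (k=0..3): 1.00000 + 1.01800 + 0.51816 + 0.17583 = 2.711992
B = 0.175830/2.711992 = 0.064834

Final: 0.064834


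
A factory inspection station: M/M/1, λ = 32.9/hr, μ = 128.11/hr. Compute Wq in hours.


ρ = 32.9/128.11 = 0.2568
Wq = ρ/(μ−λ) = 0.2568/(128.11 − 32.9) = 0.2568/95.21 = 0.002697 hr

Final: 0.002697 hr


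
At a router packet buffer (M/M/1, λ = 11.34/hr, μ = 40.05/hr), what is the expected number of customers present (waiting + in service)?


ρ = λ/μ = 11.34/40.05 = 0.2831
L = ρ/(1−ρ) = 0.2831/(1 − 0.2831) = 0.2831/0.7169 = 0.3950

Final: 0.3950


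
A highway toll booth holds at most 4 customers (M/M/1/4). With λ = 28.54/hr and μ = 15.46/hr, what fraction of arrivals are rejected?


ρ = λ/μ = 28.54/15.46 = 1.8461
P_K = (1−ρ)ρ^K/(1−ρ^(K+1)) = (-0.8461·11.613896)/(1 − 21.439882)
= -9.825987/-20.439882 = 0.480726

Final: 0.480726
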